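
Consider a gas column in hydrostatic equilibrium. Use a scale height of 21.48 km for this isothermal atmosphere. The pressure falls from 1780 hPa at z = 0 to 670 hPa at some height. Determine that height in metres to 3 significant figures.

Invert the barometric formula: z = H ln(P₀/P).
P₀/P = 1780/670 = 2.6567; ln(2.6567) = 0.97708.
z = 21480 × 0.97708 = 20988 m.

z ≈ 21000 m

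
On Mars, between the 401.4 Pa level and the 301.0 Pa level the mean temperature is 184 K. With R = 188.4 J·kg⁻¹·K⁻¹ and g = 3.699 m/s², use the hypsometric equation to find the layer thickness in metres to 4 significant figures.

Δz ≈ 2698 m

Hypsometric equation: Δz = (R T̄/g) ln(P₁/P₂).
R T̄/g = 188.4 × 184 / 3.699 = 9371.6 m.
ln(401.4/301.0) = ln(1.3336) = 0.28788.
Δz = 9371.6 × 0.28788 = 2697.9 m.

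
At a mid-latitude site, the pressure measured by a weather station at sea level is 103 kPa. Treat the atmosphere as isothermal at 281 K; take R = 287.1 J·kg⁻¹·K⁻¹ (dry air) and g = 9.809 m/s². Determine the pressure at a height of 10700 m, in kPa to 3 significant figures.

P ≈ 28.0 kPa

Scale height: H = RT/g = 287.1 × 281 / 9.809 = 8224.6 m.
Barometric formula: P = P₀ exp(−z/H).
z/H = 10700/8224.6 = 1.3010; exp(−1.3010) = 0.27226.
P = 103 × 0.27226 = 28.043 kPa.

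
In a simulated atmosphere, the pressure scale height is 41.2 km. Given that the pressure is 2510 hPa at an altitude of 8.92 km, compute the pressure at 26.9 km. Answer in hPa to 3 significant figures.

P ≈ 1620 hPa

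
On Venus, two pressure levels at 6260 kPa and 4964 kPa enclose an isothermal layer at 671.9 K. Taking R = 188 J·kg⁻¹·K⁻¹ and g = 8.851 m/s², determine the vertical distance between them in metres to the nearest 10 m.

Hypsometric equation: Δz = (R T̄/g) ln(P₁/P₂).
R T̄/g = 188 × 671.9 / 8.851 = 14272 m.
ln(6260/4964) = ln(1.2611) = 0.23198.
Δz = 14272 × 0.23198 = 3310.8 m.

Δz ≈ 3310 m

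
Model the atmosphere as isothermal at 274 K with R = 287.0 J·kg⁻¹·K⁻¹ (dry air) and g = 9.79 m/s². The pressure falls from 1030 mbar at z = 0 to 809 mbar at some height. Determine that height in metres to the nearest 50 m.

Scale height: H = RT/g = 287.0 × 274 / 9.79 = 8032.5 m.
Invert the barometric formula: z = H ln(P₀/P).
P₀/P = 1030/809 = 1.2732; ln(1.2732) = 0.24153.
z = 8032.5 × 0.24153 = 1940.1 m.

z ≈ 1950 m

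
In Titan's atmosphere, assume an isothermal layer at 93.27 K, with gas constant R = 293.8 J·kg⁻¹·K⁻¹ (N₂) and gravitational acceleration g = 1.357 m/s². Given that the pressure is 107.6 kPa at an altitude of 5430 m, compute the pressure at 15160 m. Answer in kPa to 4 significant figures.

P ≈ 66.46 kPa

Scale height: H = RT/g = 293.8 × 93.27 / 1.357 = 20194 m.
Between two levels, P₂ = P₁ exp(−Δz/H) with Δz = z₂ − z₁.
Δz = 15160 − 5430.0 = 9730.0 m; Δz/H = 9730.0/20194 = 0.48183.
P₂ = 107.6 × exp(−0.48183) = 107.6 × 0.61765 = 66.459 kPa.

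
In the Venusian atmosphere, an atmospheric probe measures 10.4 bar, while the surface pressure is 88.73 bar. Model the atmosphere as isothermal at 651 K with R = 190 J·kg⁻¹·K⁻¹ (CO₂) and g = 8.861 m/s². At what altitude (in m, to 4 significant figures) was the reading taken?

z ≈ 29930 m

Scale height: H = RT/g = 190 × 651 / 8.861 = 13959 m.
Invert the barometric formula: z = H ln(P₀/P).
P₀/P = 88.73/10.4 = 8.5317; ln(8.5317) = 2.1438.
z = 13959 × 2.1438 = 29925 m.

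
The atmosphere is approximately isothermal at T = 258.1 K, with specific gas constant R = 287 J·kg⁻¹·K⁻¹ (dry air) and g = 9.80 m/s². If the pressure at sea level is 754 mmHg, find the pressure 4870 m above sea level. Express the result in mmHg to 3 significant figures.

P ≈ 396 mmHg

Scale height: H = RT/g = 287 × 258.1 / 9.80 = 7558.6 m.
Barometric formula: P = P₀ exp(−z/H).
z/H = 4870.0/7558.6 = 0.64430; exp(−0.64430) = 0.52503.
P = 754 × 0.52503 = 395.87 mmHg.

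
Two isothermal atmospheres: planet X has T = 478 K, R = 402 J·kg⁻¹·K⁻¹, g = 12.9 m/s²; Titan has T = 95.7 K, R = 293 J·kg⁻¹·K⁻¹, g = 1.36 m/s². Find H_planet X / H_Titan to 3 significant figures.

H_planet X/H_Titan ≈ 0.722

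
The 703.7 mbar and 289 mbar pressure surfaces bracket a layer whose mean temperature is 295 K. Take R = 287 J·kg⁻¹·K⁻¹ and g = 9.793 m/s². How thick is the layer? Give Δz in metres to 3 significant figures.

Δz ≈ 7690 m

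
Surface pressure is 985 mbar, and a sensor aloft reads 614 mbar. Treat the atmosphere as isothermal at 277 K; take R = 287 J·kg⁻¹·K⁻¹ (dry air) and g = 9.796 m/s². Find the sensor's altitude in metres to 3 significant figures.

z ≈ 3840 m

Scale height: H = RT/g = 287 × 277 / 9.796 = 8115.5 m.
Invert the barometric formula: z = H ln(P₀/P).
P₀/P = 985/614 = 1.6042; ln(1.6042) = 0.47263.
z = 8115.5 × 0.47263 = 3835.6 m.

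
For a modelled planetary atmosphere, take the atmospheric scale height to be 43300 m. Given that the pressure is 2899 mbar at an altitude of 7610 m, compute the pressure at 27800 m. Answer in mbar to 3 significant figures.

Between two levels, P₂ = P₁ exp(−Δz/H) with Δz = z₂ − z₁.
Δz = 27800 − 7610.0 = 20190 m; Δz/H = 20190/43300 = 0.46628.
P₂ = 2899 × exp(−0.46628) = 2899 × 0.62733 = 1818.6 mbar.

P ≈ 1820 mbar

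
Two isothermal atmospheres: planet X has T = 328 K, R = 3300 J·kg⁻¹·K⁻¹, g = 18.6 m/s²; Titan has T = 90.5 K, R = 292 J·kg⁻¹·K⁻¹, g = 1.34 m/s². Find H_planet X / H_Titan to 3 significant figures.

H = RT/g for each body.
H_planet X = 3300 × 328 / 18.6 = 58194 m.
H_Titan = 292 × 90.5 / 1.34 = 19721 m.
H_planet X/H_Titan = 58194/19721 = 2.9509.

H_planet X/H_Titan ≈ 2.95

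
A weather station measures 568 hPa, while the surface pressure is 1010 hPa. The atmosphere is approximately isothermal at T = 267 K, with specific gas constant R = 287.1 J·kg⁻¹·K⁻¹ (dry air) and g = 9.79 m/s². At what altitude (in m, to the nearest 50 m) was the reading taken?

z ≈ 4500 m

Scale height: H = RT/g = 287.1 × 267 / 9.79 = 7830.0 m.
Invert the barometric formula: z = H ln(P₀/P).
P₀/P = 1010/568 = 1.7782; ln(1.7782) = 0.57560.
z = 7830.0 × 0.57560 = 4506.9 m.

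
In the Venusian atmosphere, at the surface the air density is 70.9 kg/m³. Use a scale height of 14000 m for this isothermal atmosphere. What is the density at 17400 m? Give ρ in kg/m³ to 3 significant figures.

ρ ≈ 20.5 kg/m³

In an isothermal atmosphere, density decays like pressure: ρ = ρ₀ exp(−z/H).
z/H = 17400/14000 = 1.2429; exp(−1.2429) = 0.28855.
ρ = 70.9 × 0.28855 = 20.458 kg/m³.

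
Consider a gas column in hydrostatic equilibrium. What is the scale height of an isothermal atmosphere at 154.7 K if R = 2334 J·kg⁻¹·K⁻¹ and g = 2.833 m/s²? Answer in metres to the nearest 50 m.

H ≈ 127450 m

The scale height of an isothermal atmosphere is H = RT/g.
H = 2334 × 154.7 / 2.833 = 361070/2.833 = 127450 m.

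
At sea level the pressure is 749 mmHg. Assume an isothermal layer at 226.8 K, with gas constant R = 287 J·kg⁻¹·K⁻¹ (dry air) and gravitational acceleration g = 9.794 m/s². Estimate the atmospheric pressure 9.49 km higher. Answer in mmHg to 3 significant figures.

P ≈ 180 mmHg

Scale height: H = RT/g = 287 × 226.8 / 9.794 = 6646.1 m.
Barometric formula: P = P₀ exp(−z/H).
z/H = 9490.0/6646.1 = 1.4279; exp(−1.4279) = 0.23981.
P = 749 × 0.23981 = 179.62 mmHg.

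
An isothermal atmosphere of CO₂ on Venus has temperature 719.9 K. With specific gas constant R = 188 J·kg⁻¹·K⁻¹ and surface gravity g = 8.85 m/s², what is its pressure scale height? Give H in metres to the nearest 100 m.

The scale height of an isothermal atmosphere is H = RT/g.
H = 188 × 719.9 / 8.85 = 135340/8.85 = 15293 m.

H ≈ 15300 m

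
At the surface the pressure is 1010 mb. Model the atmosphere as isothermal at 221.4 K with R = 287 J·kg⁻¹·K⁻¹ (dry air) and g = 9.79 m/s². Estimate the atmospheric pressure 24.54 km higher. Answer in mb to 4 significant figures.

P ≈ 23.03 mb

Scale height: H = RT/g = 287 × 221.4 / 9.79 = 6490.5 m.
Barometric formula: P = P₀ exp(−z/H).
z/H = 24540/6490.5 = 3.7809; exp(−3.7809) = 0.022802.
P = 1010 × 0.022802 = 23.030 mb.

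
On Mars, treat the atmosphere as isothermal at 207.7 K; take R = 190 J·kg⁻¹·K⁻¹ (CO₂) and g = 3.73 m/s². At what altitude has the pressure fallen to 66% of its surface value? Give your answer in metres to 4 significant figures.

z ≈ 4396 m

Scale height: H = RT/g = 190 × 207.7 / 3.73 = 10580 m.
Set P/P₀ = exp(−z/H) = 0.66, so z = −H ln(0.66).
−ln(0.66) = 0.41552; z = 10580 × 0.41552 = 4396.2 m.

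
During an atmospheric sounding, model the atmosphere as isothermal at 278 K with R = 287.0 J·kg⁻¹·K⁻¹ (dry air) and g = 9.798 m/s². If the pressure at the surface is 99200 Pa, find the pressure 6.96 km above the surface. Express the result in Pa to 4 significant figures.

Scale height: H = RT/g = 287.0 × 278 / 9.798 = 8143.1 m.
Barometric formula: P = P₀ exp(−z/H).
z/H = 6960.0/8143.1 = 0.85471; exp(−0.85471) = 0.42541.
P = 99200 × 0.42541 = 42201 Pa.

P ≈ 42200 Pa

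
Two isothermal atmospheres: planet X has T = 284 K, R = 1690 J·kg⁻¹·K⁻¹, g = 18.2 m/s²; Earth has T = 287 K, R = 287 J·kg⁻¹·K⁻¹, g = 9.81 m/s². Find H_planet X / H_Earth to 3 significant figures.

H_planet X/H_Earth ≈ 3.14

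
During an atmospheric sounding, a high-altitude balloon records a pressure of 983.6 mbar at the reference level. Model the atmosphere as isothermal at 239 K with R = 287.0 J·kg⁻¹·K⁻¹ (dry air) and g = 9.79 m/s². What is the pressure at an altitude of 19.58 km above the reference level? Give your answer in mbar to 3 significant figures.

Scale height: H = RT/g = 287.0 × 239 / 9.79 = 7006.4 m.
Barometric formula: P = P₀ exp(−z/H).
z/H = 19580/7006.4 = 2.7946; exp(−2.7946) = 0.061139.
P = 983.6 × 0.061139 = 60.136 mbar.

P ≈ 60.1 mbar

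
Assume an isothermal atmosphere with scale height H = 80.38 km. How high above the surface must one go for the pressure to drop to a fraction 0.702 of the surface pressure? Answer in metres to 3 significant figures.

z ≈ 28400 m

Set P/P₀ = exp(−z/H) = 0.702, so z = −H ln(0.702).
−ln(0.702) = 0.35382; z = 80380 × 0.35382 = 28440 m.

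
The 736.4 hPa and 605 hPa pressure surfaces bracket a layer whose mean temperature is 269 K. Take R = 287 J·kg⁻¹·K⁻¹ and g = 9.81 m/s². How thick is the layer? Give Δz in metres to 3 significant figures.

Hypsometric equation: Δz = (R T̄/g) ln(P₁/P₂).
R T̄/g = 287 × 269 / 9.81 = 7869.8 m.
ln(736.4/605) = ln(1.2172) = 0.19655.
Δz = 7869.8 × 0.19655 = 1546.8 m.

Δz ≈ 1550 m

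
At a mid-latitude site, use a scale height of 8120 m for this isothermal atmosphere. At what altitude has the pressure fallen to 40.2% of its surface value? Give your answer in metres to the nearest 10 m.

Set P/P₀ = exp(−z/H) = 0.402, so z = −H ln(0.402).
−ln(0.402) = 0.91130; z = 8120.0 × 0.91130 = 7399.8 m.

z ≈ 7400 m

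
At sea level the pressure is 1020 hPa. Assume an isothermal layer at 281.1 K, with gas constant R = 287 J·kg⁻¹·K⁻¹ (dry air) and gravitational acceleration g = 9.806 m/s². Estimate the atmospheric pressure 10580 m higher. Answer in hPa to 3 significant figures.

Scale height: H = RT/g = 287 × 281.1 / 9.806 = 8227.2 m.
Barometric formula: P = P₀ exp(−z/H).
z/H = 10580/8227.2 = 1.2860; exp(−1.2860) = 0.27637.
P = 1020 × 0.27637 = 281.90 hPa.

P ≈ 282 hPa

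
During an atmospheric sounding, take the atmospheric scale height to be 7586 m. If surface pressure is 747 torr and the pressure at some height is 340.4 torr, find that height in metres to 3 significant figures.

z ≈ 5960 m

Invert the barometric formula: z = H ln(P₀/P).
P₀/P = 747/340.4 = 2.1945; ln(2.1945) = 0.78595.
z = 7586.0 × 0.78595 = 5962.2 m.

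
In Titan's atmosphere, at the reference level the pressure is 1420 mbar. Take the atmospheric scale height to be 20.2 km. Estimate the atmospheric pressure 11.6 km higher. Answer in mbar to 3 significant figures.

Barometric formula: P = P₀ exp(−z/H).
z/H = 11600/20200 = 0.57426; exp(−0.57426) = 0.56312.
P = 1420 × 0.56312 = 799.63 mbar.

P ≈ 800 mbar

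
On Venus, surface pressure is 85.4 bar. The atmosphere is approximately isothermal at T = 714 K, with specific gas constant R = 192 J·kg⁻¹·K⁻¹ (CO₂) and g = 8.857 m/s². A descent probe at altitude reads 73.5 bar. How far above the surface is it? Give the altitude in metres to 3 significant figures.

z ≈ 2320 m

Scale height: H = RT/g = 192 × 714 / 8.857 = 15478 m.
Invert the barometric formula: z = H ln(P₀/P).
P₀/P = 85.4/73.5 = 1.1619; ln(1.1619) = 0.15006.
z = 15478 × 0.15006 = 2322.6 m.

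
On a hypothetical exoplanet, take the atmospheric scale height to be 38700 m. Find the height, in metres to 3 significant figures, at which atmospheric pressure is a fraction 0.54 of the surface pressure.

z ≈ 23800 m

Set P/P₀ = exp(−z/H) = 0.54, so z = −H ln(0.54).
−ln(0.54) = 0.61619; z = 38700 × 0.61619 = 23847 m.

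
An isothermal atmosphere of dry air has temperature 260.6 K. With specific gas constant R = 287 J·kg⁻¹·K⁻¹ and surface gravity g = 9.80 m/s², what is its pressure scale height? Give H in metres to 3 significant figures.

The scale height of an isothermal atmosphere is H = RT/g.
H = 287 × 260.6 / 9.80 = 74792/9.80 = 7631.8 m.

H ≈ 7630 m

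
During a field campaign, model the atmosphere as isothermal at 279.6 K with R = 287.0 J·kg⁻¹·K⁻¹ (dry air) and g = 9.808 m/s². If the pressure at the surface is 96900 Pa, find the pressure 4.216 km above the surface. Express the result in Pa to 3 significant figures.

P ≈ 57900 Pa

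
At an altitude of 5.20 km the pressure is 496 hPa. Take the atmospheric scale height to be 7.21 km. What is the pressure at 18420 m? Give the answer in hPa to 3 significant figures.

Between two levels, P₂ = P₁ exp(−Δz/H) with Δz = z₂ − z₁.
Δz = 18420 − 5200.0 = 13220 m; Δz/H = 13220/7210.0 = 1.8336.
P₂ = 496 × exp(−1.8336) = 496 × 0.15984 = 79.281 hPa.

P ≈ 79.3 hPa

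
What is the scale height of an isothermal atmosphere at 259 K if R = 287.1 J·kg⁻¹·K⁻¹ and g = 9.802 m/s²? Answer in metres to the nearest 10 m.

H ≈ 7590 m

The scale height of an isothermal atmosphere is H = RT/g.
H = 287.1 × 259 / 9.802 = 74359/9.802 = 7586.1 m.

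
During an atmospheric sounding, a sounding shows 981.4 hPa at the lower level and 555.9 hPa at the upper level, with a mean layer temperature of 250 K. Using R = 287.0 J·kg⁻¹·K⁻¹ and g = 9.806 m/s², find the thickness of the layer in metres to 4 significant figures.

Δz ≈ 4159 m

Hypsometric equation: Δz = (R T̄/g) ln(P₁/P₂).
R T̄/g = 287.0 × 250 / 9.806 = 7316.9 m.
ln(981.4/555.9) = ln(1.7654) = 0.56838.
Δz = 7316.9 × 0.56838 = 4158.8 m.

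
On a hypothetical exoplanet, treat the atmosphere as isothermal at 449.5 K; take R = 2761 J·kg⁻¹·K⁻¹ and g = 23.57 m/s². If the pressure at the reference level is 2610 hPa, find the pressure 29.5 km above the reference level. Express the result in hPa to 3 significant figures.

Scale height: H = RT/g = 2761 × 449.5 / 23.57 = 52655 m.
Barometric formula: P = P₀ exp(−z/H).
z/H = 29500/52655 = 0.56025; exp(−0.56025) = 0.57107.
P = 2610 × 0.57107 = 1490.5 hPa.

P ≈ 1490 hPa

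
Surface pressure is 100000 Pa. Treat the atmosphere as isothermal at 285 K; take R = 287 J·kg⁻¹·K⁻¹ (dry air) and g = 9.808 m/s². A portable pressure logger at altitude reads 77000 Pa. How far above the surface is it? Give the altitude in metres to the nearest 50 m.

Scale height: H = RT/g = 287 × 285 / 9.808 = 8339.6 m.
Invert the barometric formula: z = H ln(P₀/P).
P₀/P = 100000/77000 = 1.2987; ln(1.2987) = 0.26136.
z = 8339.6 × 0.26136 = 2179.6 m.

z ≈ 2200 m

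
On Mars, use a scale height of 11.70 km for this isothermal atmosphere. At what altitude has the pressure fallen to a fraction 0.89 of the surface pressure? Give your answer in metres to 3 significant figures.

z ≈ 1360 m

Set P/P₀ = exp(−z/H) = 0.89, so z = −H ln(0.89).
−ln(0.89) = 0.11653; z = 11700 × 0.11653 = 1363.4 m.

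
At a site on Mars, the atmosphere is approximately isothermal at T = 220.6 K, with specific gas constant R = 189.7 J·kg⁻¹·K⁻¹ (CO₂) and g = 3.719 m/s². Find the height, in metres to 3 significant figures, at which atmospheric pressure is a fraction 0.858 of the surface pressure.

Scale height: H = RT/g = 189.7 × 220.6 / 3.719 = 11252 m.
Set P/P₀ = exp(−z/H) = 0.858, so z = −H ln(0.858).
−ln(0.858) = 0.15315; z = 11252 × 0.15315 = 1723.2 m.

z ≈ 1720 m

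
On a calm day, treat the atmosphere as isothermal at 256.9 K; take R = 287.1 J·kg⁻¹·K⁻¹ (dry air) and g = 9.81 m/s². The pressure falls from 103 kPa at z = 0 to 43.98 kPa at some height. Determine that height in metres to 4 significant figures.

Scale height: H = RT/g = 287.1 × 256.9 / 9.81 = 7518.4 m.
Invert the barometric formula: z = H ln(P₀/P).
P₀/P = 103/43.98 = 2.3420; ln(2.3420) = 0.85101.
z = 7518.4 × 0.85101 = 6398.2 m.

z ≈ 6398 m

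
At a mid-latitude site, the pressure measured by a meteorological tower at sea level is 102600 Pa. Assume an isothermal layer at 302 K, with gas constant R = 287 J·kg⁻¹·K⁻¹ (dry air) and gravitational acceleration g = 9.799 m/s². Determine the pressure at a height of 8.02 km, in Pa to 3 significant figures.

Scale height: H = RT/g = 287 × 302 / 9.799 = 8845.2 m.
Barometric formula: P = P₀ exp(−z/H).
z/H = 8020.0/8845.2 = 0.90671; exp(−0.90671) = 0.40385.
P = 102600 × 0.40385 = 41435 Pa.

P ≈ 41400 Pa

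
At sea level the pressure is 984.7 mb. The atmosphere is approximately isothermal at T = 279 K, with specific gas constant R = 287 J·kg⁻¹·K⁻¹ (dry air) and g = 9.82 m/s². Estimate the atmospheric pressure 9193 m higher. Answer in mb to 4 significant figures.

Scale height: H = RT/g = 287 × 279 / 9.82 = 8154.1 m.
Barometric formula: P = P₀ exp(−z/H).
z/H = 9193.0/8154.1 = 1.1274; exp(−1.1274) = 0.32387.
P = 984.7 × 0.32387 = 318.91 mb.

P ≈ 318.9 mb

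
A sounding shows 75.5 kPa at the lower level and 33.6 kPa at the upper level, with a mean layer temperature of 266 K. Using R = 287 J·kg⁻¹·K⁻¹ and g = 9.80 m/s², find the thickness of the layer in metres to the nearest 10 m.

Hypsometric equation: Δz = (R T̄/g) ln(P₁/P₂).
R T̄/g = 287 × 266 / 9.80 = 7790.0 m.
ln(75.5/33.6) = ln(2.2470) = 0.80960.
Δz = 7790.0 × 0.80960 = 6306.8 m.

Δz ≈ 6310 m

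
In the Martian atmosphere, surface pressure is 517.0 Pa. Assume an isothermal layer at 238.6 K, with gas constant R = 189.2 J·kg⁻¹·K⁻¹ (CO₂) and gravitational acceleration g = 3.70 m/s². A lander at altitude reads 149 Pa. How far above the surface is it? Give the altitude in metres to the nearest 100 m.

Scale height: H = RT/g = 189.2 × 238.6 / 3.70 = 12201 m.
Invert the barometric formula: z = H ln(P₀/P).
P₀/P = 517.0/149 = 3.4698; ln(3.4698) = 1.2441.
z = 12201 × 1.2441 = 15179 m.

z ≈ 15200 m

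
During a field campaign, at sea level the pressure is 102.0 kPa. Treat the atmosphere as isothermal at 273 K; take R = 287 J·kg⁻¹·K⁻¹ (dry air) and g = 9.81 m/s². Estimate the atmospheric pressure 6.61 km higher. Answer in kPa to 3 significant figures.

P ≈ 44.6 kPa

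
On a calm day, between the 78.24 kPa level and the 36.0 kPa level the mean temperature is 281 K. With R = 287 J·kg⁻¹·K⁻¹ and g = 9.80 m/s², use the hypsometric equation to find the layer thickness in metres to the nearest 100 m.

Δz ≈ 6400 m

Hypsometric equation: Δz = (R T̄/g) ln(P₁/P₂).
R T̄/g = 287 × 281 / 9.80 = 8229.3 m.
ln(78.24/36.0) = ln(2.1733) = 0.77625.
Δz = 8229.3 × 0.77625 = 6388.0 m.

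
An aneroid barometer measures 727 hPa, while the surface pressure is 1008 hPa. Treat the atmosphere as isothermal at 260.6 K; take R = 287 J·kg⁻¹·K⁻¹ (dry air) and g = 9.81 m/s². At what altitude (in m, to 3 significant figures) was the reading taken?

Scale height: H = RT/g = 287 × 260.6 / 9.81 = 7624.1 m.
Invert the barometric formula: z = H ln(P₀/P).
P₀/P = 1008/727 = 1.3865; ln(1.3865) = 0.32678.
z = 7624.1 × 0.32678 = 2491.4 m.

z ≈ 2490 m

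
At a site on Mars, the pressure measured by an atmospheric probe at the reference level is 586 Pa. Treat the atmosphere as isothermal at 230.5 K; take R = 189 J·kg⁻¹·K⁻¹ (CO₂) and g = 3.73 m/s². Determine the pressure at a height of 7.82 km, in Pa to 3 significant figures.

P ≈ 300 Pa

Scale height: H = RT/g = 189 × 230.5 / 3.73 = 11679 m.
Barometric formula: P = P₀ exp(−z/H).
z/H = 7820.0/11679 = 0.66958; exp(−0.66958) = 0.51192.
P = 586 × 0.51192 = 299.99 Pa.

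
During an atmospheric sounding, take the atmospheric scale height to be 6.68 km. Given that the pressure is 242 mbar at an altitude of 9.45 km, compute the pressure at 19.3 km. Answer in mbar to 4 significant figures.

Between two levels, P₂ = P₁ exp(−Δz/H) with Δz = z₂ − z₁.
Δz = 19300 − 9450.0 = 9850.0 m; Δz/H = 9850.0/6680.0 = 1.4746.
P₂ = 242 × exp(−1.4746) = 242 × 0.22887 = 55.387 mbar.

P ≈ 55.39 mbar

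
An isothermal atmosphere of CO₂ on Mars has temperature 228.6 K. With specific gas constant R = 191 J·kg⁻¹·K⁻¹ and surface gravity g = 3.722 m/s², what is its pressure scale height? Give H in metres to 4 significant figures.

H ≈ 11730 m

The scale height of an isothermal atmosphere is H = RT/g.
H = 191 × 228.6 / 3.722 = 43663/3.722 = 11731 m.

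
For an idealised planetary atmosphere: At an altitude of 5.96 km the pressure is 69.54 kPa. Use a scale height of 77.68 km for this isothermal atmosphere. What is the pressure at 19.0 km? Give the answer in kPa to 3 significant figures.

P ≈ 58.8 kPa

Between two levels, P₂ = P₁ exp(−Δz/H) with Δz = z₂ − z₁.
Δz = 19000 − 5960.0 = 13040 m; Δz/H = 13040/77680 = 0.16787.
P₂ = 69.54 × exp(−0.16787) = 69.54 × 0.84546 = 58.793 kPa.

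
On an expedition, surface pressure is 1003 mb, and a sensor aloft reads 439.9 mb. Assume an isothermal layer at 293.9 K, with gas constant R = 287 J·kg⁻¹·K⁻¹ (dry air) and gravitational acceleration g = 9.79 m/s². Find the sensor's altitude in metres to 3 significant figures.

z ≈ 7100 m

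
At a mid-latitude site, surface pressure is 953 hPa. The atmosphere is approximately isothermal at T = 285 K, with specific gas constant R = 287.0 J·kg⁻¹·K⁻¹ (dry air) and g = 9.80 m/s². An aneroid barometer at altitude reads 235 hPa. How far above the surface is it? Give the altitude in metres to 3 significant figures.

z ≈ 11700 m

Scale height: H = RT/g = 287.0 × 285 / 9.80 = 8346.4 m.
Invert the barometric formula: z = H ln(P₀/P).
P₀/P = 953/235 = 4.0553; ln(4.0553) = 1.4000.
z = 8346.4 × 1.4000 = 11685 m.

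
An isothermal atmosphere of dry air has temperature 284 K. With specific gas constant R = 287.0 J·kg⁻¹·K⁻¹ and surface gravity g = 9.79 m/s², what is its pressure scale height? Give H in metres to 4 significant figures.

H ≈ 8326 m

The scale height of an isothermal atmosphere is H = RT/g.
H = 287.0 × 284 / 9.79 = 81508/9.79 = 8325.6 m.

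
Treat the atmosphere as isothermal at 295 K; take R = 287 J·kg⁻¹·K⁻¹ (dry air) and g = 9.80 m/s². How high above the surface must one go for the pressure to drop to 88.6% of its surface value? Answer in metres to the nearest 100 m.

Scale height: H = RT/g = 287 × 295 / 9.80 = 8639.3 m.
Set P/P₀ = exp(−z/H) = 0.886, so z = −H ln(0.886).
−ln(0.886) = 0.12104; z = 8639.3 × 0.12104 = 1045.7 m.

z ≈ 1000 m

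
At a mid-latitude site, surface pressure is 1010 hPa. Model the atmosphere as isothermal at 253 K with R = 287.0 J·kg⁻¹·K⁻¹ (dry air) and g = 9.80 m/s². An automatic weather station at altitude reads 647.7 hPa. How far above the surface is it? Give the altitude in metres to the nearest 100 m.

z ≈ 3300 m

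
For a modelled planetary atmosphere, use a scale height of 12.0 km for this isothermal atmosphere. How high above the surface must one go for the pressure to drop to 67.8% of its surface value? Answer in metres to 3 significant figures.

Set P/P₀ = exp(−z/H) = 0.678, so z = −H ln(0.678).
−ln(0.678) = 0.38861; z = 12000 × 0.38861 = 4663.3 m.

z ≈ 4660 m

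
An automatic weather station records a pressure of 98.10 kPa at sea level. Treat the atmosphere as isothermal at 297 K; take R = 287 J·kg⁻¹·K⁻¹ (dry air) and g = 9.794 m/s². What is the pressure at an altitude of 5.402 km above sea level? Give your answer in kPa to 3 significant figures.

P ≈ 52.7 kPa

Scale height: H = RT/g = 287 × 297 / 9.794 = 8703.2 m.
Barometric formula: P = P₀ exp(−z/H).
z/H = 5402.0/8703.2 = 0.62069; exp(−0.62069) = 0.53757.
P = 98.10 × 0.53757 = 52.736 kPa.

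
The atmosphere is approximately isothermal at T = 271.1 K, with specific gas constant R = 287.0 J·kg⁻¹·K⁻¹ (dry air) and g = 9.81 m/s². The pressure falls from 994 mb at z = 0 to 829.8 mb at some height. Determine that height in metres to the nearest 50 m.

z ≈ 1450 m

Scale height: H = RT/g = 287.0 × 271.1 / 9.81 = 7931.3 m.
Invert the barometric formula: z = H ln(P₀/P).
P₀/P = 994/829.8 = 1.1979; ln(1.1979) = 0.18057.
z = 7931.3 × 0.18057 = 1432.2 m.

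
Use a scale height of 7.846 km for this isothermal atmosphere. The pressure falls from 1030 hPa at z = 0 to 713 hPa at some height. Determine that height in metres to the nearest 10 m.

Invert the barometric formula: z = H ln(P₀/P).
P₀/P = 1030/713 = 1.4446; ln(1.4446) = 0.36783.
z = 7846.0 × 0.36783 = 2886.0 m.

z ≈ 2890 m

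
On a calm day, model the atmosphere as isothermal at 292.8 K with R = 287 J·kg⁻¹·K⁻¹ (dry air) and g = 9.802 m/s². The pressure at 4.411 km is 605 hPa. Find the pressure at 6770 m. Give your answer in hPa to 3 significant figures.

Scale height: H = RT/g = 287 × 292.8 / 9.802 = 8573.1 m.
Between two levels, P₂ = P₁ exp(−Δz/H) with Δz = z₂ − z₁.
Δz = 6770.0 − 4411.0 = 2359.0 m; Δz/H = 2359.0/8573.1 = 0.27516.
P₂ = 605 × exp(−0.27516) = 605 × 0.75945 = 459.47 hPa.

P ≈ 459 hPa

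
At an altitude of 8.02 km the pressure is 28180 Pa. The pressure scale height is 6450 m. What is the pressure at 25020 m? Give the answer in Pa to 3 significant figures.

Between two levels, P₂ = P₁ exp(−Δz/H) with Δz = z₂ − z₁.
Δz = 25020 − 8020.0 = 17000 m; Δz/H = 17000/6450.0 = 2.6357.
P₂ = 28180 × exp(−2.6357) = 28180 × 0.071669 = 2019.6 Pa.

P ≈ 2020 Pa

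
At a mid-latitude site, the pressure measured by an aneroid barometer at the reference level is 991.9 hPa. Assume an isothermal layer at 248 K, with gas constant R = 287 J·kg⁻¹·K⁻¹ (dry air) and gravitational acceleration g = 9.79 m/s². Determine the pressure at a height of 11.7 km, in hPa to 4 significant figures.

P ≈ 198.4 hPa

Scale height: H = RT/g = 287 × 248 / 9.79 = 7270.3 m.
Barometric formula: P = P₀ exp(−z/H).
z/H = 11700/7270.3 = 1.6093; exp(−1.6093) = 0.20003.
P = 991.9 × 0.20003 = 198.41 hPa.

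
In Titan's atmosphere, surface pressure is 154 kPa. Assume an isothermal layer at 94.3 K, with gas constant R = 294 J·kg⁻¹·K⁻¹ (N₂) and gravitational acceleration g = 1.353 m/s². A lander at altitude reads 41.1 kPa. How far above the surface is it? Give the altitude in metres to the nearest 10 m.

z ≈ 27070 m

Scale height: H = RT/g = 294 × 94.3 / 1.353 = 20491 m.
Invert the barometric formula: z = H ln(P₀/P).
P₀/P = 154/41.1 = 3.7470; ln(3.7470) = 1.3210.
z = 20491 × 1.3210 = 27069 m.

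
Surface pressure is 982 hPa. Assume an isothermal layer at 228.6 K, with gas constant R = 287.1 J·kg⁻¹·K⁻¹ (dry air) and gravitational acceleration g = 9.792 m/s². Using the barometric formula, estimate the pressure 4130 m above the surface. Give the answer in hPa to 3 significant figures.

P ≈ 530 hPa

Scale height: H = RT/g = 287.1 × 228.6 / 9.792 = 6702.5 m.
Barometric formula: P = P₀ exp(−z/H).
z/H = 4130.0/6702.5 = 0.61619; exp(−0.61619) = 0.54000.
P = 982 × 0.54000 = 530.28 hPa.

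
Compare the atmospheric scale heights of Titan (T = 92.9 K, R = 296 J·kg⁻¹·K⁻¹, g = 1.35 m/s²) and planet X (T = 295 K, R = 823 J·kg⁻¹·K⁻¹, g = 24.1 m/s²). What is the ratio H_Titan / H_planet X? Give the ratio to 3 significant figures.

H_Titan/H_planet X ≈ 2.02

H = RT/g for each body.
H_Titan = 296 × 92.9 / 1.35 = 20369 m.
H_planet X = 823 × 295 / 24.1 = 10074 m.
H_Titan/H_planet X = 20369/10074 = 2.0219.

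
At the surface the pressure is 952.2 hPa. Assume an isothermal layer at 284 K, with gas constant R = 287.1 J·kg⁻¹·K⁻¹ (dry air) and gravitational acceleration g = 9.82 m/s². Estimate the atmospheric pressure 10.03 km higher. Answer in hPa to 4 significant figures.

Scale height: H = RT/g = 287.1 × 284 / 9.82 = 8303.1 m.
Barometric formula: P = P₀ exp(−z/H).
z/H = 10030/8303.1 = 1.2080; exp(−1.2080) = 0.29879.
P = 952.2 × 0.29879 = 284.51 hPa.

P ≈ 284.5 hPa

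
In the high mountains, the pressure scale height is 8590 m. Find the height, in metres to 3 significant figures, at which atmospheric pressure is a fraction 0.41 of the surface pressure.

z ≈ 7660 m

Set P/P₀ = exp(−z/H) = 0.41, so z = −H ln(0.41).
−ln(0.41) = 0.89160; z = 8590.0 × 0.89160 = 7658.8 m.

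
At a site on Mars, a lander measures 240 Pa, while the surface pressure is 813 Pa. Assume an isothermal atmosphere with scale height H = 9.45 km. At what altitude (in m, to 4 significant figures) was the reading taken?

z ≈ 11530 m

Invert the barometric formula: z = H ln(P₀/P).
P₀/P = 813/240 = 3.3875; ln(3.3875) = 1.2201.
z = 9450.0 × 1.2201 = 11530 m.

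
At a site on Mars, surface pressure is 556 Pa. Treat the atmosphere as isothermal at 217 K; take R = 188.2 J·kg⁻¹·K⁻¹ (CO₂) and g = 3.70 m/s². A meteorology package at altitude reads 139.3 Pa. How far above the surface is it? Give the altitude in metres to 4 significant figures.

z ≈ 15280 m

Scale height: H = RT/g = 188.2 × 217 / 3.70 = 11038 m.
Invert the barometric formula: z = H ln(P₀/P).
P₀/P = 556/139.3 = 3.9914; ln(3.9914) = 1.3841.
z = 11038 × 1.3841 = 15278 m.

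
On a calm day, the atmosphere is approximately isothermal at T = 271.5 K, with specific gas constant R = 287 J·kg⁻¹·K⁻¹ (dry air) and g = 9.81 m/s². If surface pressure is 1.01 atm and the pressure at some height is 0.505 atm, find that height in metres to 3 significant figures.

Scale height: H = RT/g = 287 × 271.5 / 9.81 = 7943.0 m.
Invert the barometric formula: z = H ln(P₀/P).
P₀/P = 1.01/0.505 = 2.0000; ln(2.0000) = 0.69315.
z = 7943.0 × 0.69315 = 5505.7 m.

z ≈ 5510 m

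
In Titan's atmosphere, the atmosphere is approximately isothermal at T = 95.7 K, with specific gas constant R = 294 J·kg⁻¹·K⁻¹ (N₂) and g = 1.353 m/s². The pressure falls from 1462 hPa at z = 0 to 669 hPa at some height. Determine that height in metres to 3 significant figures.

Scale height: H = RT/g = 294 × 95.7 / 1.353 = 20795 m.
Invert the barometric formula: z = H ln(P₀/P).
P₀/P = 1462/669 = 2.1854; ln(2.1854) = 0.78180.
z = 20795 × 0.78180 = 16258 m.

z ≈ 16300 m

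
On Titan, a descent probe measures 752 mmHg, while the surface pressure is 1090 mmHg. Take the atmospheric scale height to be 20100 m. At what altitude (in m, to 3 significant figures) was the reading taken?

z ≈ 7460 m

Invert the barometric formula: z = H ln(P₀/P).
P₀/P = 1090/752 = 1.4495; ln(1.4495) = 0.37122.
z = 20100 × 0.37122 = 7461.5 m.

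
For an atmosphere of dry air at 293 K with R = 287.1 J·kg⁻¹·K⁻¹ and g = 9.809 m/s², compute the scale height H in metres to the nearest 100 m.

H ≈ 8600 m

The scale height of an isothermal atmosphere is H = RT/g.
H = 287.1 × 293 / 9.809 = 84120/9.809 = 8575.8 m.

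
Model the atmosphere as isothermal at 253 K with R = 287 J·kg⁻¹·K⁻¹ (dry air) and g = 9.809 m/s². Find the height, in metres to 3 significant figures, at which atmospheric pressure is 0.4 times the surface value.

z ≈ 6780 m

Scale height: H = RT/g = 287 × 253 / 9.809 = 7402.5 m.
Set P/P₀ = exp(−z/H) = 0.4, so z = −H ln(0.4).
−ln(0.4) = 0.91629; z = 7402.5 × 0.91629 = 6782.8 m.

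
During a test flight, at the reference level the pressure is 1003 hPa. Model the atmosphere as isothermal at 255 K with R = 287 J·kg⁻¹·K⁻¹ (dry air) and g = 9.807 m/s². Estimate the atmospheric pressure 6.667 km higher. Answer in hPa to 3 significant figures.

P ≈ 410 hPa

Scale height: H = RT/g = 287 × 255 / 9.807 = 7462.5 m.
Barometric formula: P = P₀ exp(−z/H).
z/H = 6667.0/7462.5 = 0.89340; exp(−0.89340) = 0.40926.
P = 1003 × 0.40926 = 410.49 hPa.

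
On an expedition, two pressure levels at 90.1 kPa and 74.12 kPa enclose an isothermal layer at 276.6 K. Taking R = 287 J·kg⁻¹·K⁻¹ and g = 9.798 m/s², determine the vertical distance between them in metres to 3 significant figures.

Δz ≈ 1580 m

Hypsometric equation: Δz = (R T̄/g) ln(P₁/P₂).
R T̄/g = 287 × 276.6 / 9.798 = 8102.1 m.
ln(90.1/74.12) = ln(1.2156) = 0.19524.
Δz = 8102.1 × 0.19524 = 1581.9 m.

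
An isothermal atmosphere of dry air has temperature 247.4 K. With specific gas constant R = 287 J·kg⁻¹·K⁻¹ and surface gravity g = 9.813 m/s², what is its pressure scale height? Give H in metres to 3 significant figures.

The scale height of an isothermal atmosphere is H = RT/g.
H = 287 × 247.4 / 9.813 = 71004/9.813 = 7235.7 m.

H ≈ 7240 m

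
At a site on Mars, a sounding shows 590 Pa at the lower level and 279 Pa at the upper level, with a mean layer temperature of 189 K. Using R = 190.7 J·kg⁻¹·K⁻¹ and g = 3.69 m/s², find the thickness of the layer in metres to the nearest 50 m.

Δz ≈ 7300 m

Hypsometric equation: Δz = (R T̄/g) ln(P₁/P₂).
R T̄/g = 190.7 × 189 / 3.69 = 9767.6 m.
ln(590/279) = ln(2.1147) = 0.74891.
Δz = 9767.6 × 0.74891 = 7315.1 m.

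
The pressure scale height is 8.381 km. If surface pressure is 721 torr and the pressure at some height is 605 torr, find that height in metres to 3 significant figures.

z ≈ 1470 m

Invert the barometric formula: z = H ln(P₀/P).
P₀/P = 721/605 = 1.1917; ln(1.1917) = 0.17538.
z = 8381.0 × 0.17538 = 1469.9 m.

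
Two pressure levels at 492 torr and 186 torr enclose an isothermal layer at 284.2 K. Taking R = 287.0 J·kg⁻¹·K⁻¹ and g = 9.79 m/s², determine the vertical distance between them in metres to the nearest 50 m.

Hypsometric equation: Δz = (R T̄/g) ln(P₁/P₂).
R T̄/g = 287.0 × 284.2 / 9.79 = 8331.5 m.
ln(492/186) = ln(2.6452) = 0.97275.
Δz = 8331.5 × 0.97275 = 8104.5 m.

Δz ≈ 8100 m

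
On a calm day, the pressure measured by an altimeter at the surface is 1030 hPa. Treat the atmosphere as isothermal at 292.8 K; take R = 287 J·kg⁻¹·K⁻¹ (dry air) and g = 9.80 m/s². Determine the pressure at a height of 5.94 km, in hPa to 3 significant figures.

Scale height: H = RT/g = 287 × 292.8 / 9.80 = 8574.9 m.
Barometric formula: P = P₀ exp(−z/H).
z/H = 5940.0/8574.9 = 0.69272; exp(−0.69272) = 0.50021.
P = 1030 × 0.50021 = 515.22 hPa.

P ≈ 515 hPa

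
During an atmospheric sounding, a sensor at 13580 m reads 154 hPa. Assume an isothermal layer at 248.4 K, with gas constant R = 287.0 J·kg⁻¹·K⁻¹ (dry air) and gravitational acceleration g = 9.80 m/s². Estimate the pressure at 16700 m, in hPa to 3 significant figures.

Scale height: H = RT/g = 287.0 × 248.4 / 9.80 = 7274.6 m.
Between two levels, P₂ = P₁ exp(−Δz/H) with Δz = z₂ − z₁.
Δz = 16700 − 13580 = 3120.0 m; Δz/H = 3120.0/7274.6 = 0.42889.
P₂ = 154 × exp(−0.42889) = 154 × 0.65123 = 100.29 hPa.

P ≈ 100 hPa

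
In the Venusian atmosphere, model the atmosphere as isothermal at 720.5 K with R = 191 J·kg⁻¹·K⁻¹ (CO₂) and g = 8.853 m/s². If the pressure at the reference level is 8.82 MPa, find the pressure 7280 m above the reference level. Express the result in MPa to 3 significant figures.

P ≈ 5.52 MPa

Scale height: H = RT/g = 191 × 720.5 / 8.853 = 15545 m.
Barometric formula: P = P₀ exp(−z/H).
z/H = 7280.0/15545 = 0.46832; exp(−0.46832) = 0.62605.
P = 8.82 × 0.62605 = 5.5218 MPa.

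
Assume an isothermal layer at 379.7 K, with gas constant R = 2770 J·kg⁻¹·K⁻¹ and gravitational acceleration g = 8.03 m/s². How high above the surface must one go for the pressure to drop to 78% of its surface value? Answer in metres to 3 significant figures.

Scale height: H = RT/g = 2770 × 379.7 / 8.03 = 130980 m.
Set P/P₀ = exp(−z/H) = 0.78, so z = −H ln(0.78).
−ln(0.78) = 0.24846; z = 130980 × 0.24846 = 32543 m.

z ≈ 32500 m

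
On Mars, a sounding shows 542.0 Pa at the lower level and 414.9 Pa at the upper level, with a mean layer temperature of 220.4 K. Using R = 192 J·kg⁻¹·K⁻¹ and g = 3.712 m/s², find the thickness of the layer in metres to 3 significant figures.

Δz ≈ 3050 m

Hypsometric equation: Δz = (R T̄/g) ln(P₁/P₂).
R T̄/g = 192 × 220.4 / 3.712 = 11400 m.
ln(542.0/414.9) = ln(1.3063) = 0.26720.
Δz = 11400 × 0.26720 = 3046.1 m.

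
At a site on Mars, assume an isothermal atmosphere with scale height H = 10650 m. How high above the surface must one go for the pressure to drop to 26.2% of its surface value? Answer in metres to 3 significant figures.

z ≈ 14300 m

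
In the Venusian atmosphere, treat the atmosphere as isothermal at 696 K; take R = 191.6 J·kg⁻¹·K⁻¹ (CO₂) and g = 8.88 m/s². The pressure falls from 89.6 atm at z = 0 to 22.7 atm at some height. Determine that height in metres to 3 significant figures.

z ≈ 20600 m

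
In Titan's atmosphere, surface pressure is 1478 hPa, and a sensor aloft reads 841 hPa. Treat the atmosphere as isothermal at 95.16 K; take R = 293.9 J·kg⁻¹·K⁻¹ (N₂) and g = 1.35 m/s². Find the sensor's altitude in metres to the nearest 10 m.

z ≈ 11680 m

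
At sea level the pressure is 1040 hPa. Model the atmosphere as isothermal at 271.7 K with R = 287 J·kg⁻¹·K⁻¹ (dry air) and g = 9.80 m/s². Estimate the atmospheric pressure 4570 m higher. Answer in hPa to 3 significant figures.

Scale height: H = RT/g = 287 × 271.7 / 9.80 = 7956.9 m.
Barometric formula: P = P₀ exp(−z/H).
z/H = 4570.0/7956.9 = 0.57434; exp(−0.57434) = 0.56308.
P = 1040 × 0.56308 = 585.60 hPa.

P ≈ 586 hPa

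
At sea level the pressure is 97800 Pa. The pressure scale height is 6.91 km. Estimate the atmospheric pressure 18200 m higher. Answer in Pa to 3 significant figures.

Barometric formula: P = P₀ exp(−z/H).
z/H = 18200/6910.0 = 2.6339; exp(−2.6339) = 0.071798.
P = 97800 × 0.071798 = 7021.8 Pa.

P ≈ 7020 Pa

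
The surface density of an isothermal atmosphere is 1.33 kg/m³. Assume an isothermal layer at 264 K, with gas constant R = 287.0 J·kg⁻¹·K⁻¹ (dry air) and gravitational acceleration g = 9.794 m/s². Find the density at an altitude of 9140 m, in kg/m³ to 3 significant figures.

ρ ≈ 0.408 kg/m³

Scale height: H = RT/g = 287.0 × 264 / 9.794 = 7736.2 m.
In an isothermal atmosphere, density decays like pressure: ρ = ρ₀ exp(−z/H).
z/H = 9140.0/7736.2 = 1.1815; exp(−1.1815) = 0.30682.
ρ = 1.33 × 0.30682 = 0.40807 kg/m³.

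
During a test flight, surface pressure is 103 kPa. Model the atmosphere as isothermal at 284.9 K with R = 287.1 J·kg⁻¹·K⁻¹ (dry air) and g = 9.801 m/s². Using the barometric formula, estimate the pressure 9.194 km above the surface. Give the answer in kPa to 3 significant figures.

Scale height: H = RT/g = 287.1 × 284.9 / 9.801 = 8345.6 m.
Barometric formula: P = P₀ exp(−z/H).
z/H = 9194.0/8345.6 = 1.1017; exp(−1.1017) = 0.33231.
P = 103 × 0.33231 = 34.228 kPa.

P ≈ 34.2 kPa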